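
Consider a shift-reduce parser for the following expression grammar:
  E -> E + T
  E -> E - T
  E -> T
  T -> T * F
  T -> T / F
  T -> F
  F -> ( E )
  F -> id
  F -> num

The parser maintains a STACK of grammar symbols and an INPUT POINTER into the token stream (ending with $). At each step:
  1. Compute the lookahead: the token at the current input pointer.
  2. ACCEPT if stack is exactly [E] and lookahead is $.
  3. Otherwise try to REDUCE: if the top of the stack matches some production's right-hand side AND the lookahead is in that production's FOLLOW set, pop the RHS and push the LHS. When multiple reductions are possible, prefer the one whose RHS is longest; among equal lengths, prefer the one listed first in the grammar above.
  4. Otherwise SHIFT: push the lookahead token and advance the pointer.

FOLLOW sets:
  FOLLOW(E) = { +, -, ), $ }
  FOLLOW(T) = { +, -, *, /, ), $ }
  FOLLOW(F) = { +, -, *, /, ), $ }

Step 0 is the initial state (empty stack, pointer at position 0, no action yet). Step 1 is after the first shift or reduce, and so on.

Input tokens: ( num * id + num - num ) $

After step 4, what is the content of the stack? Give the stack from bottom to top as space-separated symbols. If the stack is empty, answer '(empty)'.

Answer: ( T

Derivation:
Step 1: shift (. Stack=[(] ptr=1 lookahead=num remaining=[num * id + num - num ) $]
Step 2: shift num. Stack=[( num] ptr=2 lookahead=* remaining=[* id + num - num ) $]
Step 3: reduce F->num. Stack=[( F] ptr=2 lookahead=* remaining=[* id + num - num ) $]
Step 4: reduce T->F. Stack=[( T] ptr=2 lookahead=* remaining=[* id + num - num ) $]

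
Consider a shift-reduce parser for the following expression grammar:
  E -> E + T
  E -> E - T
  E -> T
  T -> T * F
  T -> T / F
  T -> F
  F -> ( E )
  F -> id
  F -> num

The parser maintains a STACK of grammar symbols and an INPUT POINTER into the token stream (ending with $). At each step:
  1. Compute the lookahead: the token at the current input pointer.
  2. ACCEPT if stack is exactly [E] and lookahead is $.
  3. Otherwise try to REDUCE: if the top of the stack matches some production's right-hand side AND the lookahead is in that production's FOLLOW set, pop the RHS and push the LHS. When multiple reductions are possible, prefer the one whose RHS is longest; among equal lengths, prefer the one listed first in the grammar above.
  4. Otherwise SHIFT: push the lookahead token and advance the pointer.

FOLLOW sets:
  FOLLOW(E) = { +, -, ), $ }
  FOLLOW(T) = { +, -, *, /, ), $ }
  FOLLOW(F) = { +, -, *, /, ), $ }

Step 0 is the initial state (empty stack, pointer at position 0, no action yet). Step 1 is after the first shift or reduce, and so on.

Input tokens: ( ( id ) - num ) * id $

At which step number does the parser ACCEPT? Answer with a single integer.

Answer: 24

Derivation:
Step 1: shift (. Stack=[(] ptr=1 lookahead=( remaining=[( id ) - num ) * id $]
Step 2: shift (. Stack=[( (] ptr=2 lookahead=id remaining=[id ) - num ) * id $]
Step 3: shift id. Stack=[( ( id] ptr=3 lookahead=) remaining=[) - num ) * id $]
Step 4: reduce F->id. Stack=[( ( F] ptr=3 lookahead=) remaining=[) - num ) * id $]
Step 5: reduce T->F. Stack=[( ( T] ptr=3 lookahead=) remaining=[) - num ) * id $]
Step 6: reduce E->T. Stack=[( ( E] ptr=3 lookahead=) remaining=[) - num ) * id $]
Step 7: shift ). Stack=[( ( E )] ptr=4 lookahead=- remaining=[- num ) * id $]
Step 8: reduce F->( E ). Stack=[( F] ptr=4 lookahead=- remaining=[- num ) * id $]
Step 9: reduce T->F. Stack=[( T] ptr=4 lookahead=- remaining=[- num ) * id $]
Step 10: reduce E->T. Stack=[( E] ptr=4 lookahead=- remaining=[- num ) * id $]
Step 11: shift -. Stack=[( E -] ptr=5 lookahead=num remaining=[num ) * id $]
Step 12: shift num. Stack=[( E - num] ptr=6 lookahead=) remaining=[) * id $]
Step 13: reduce F->num. Stack=[( E - F] ptr=6 lookahead=) remaining=[) * id $]
Step 14: reduce T->F. Stack=[( E - T] ptr=6 lookahead=) remaining=[) * id $]
Step 15: reduce E->E - T. Stack=[( E] ptr=6 lookahead=) remaining=[) * id $]
Step 16: shift ). Stack=[( E )] ptr=7 lookahead=* remaining=[* id $]
Step 17: reduce F->( E ). Stack=[F] ptr=7 lookahead=* remaining=[* id $]
Step 18: reduce T->F. Stack=[T] ptr=7 lookahead=* remaining=[* id $]
Step 19: shift *. Stack=[T *] ptr=8 lookahead=id remaining=[id $]
Step 20: shift id. Stack=[T * id] ptr=9 lookahead=$ remaining=[$]
Step 21: reduce F->id. Stack=[T * F] ptr=9 lookahead=$ remaining=[$]
Step 22: reduce T->T * F. Stack=[T] ptr=9 lookahead=$ remaining=[$]
Step 23: reduce E->T. Stack=[E] ptr=9 lookahead=$ remaining=[$]
Step 24: accept. Stack=[E] ptr=9 lookahead=$ remaining=[$]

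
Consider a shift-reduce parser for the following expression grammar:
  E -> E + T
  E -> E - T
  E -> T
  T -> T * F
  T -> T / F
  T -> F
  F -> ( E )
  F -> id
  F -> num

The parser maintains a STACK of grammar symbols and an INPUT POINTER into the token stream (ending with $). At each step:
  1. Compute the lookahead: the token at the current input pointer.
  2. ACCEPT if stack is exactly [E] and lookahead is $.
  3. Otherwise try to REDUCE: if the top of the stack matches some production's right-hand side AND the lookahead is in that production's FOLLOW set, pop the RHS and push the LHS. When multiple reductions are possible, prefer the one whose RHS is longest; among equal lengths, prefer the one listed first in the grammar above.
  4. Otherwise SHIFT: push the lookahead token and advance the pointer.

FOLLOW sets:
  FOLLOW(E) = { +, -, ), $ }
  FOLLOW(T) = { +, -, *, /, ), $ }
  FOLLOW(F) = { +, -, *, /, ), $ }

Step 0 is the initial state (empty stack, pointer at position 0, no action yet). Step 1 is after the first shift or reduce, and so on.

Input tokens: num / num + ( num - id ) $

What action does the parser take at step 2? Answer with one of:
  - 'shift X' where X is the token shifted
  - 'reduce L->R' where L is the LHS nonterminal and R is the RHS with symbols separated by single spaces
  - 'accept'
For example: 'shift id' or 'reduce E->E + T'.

Step 1: shift num. Stack=[num] ptr=1 lookahead=/ remaining=[/ num + ( num - id ) $]
Step 2: reduce F->num. Stack=[F] ptr=1 lookahead=/ remaining=[/ num + ( num - id ) $]

Answer: reduce F->num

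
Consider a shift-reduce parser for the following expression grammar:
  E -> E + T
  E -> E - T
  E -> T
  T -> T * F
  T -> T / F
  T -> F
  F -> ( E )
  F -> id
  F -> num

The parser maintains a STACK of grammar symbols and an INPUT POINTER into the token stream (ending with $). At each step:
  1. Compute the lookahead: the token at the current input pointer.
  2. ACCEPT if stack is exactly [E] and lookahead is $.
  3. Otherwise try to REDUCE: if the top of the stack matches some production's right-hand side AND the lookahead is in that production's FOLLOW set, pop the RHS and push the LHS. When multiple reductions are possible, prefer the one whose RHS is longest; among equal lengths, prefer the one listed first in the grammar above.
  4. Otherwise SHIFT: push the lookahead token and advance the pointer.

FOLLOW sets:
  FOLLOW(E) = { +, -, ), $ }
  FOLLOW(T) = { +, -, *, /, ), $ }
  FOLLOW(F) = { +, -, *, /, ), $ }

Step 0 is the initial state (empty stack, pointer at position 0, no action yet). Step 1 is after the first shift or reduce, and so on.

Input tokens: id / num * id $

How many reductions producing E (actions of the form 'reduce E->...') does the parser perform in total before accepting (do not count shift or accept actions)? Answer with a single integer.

Step 1: shift id. Stack=[id] ptr=1 lookahead=/ remaining=[/ num * id $]
Step 2: reduce F->id. Stack=[F] ptr=1 lookahead=/ remaining=[/ num * id $]
Step 3: reduce T->F. Stack=[T] ptr=1 lookahead=/ remaining=[/ num * id $]
Step 4: shift /. Stack=[T /] ptr=2 lookahead=num remaining=[num * id $]
Step 5: shift num. Stack=[T / num] ptr=3 lookahead=* remaining=[* id $]
Step 6: reduce F->num. Stack=[T / F] ptr=3 lookahead=* remaining=[* id $]
Step 7: reduce T->T / F. Stack=[T] ptr=3 lookahead=* remaining=[* id $]
Step 8: shift *. Stack=[T *] ptr=4 lookahead=id remaining=[id $]
Step 9: shift id. Stack=[T * id] ptr=5 lookahead=$ remaining=[$]
Step 10: reduce F->id. Stack=[T * F] ptr=5 lookahead=$ remaining=[$]
Step 11: reduce T->T * F. Stack=[T] ptr=5 lookahead=$ remaining=[$]
Step 12: reduce E->T. Stack=[E] ptr=5 lookahead=$ remaining=[$]
Step 13: accept. Stack=[E] ptr=5 lookahead=$ remaining=[$]

Answer: 1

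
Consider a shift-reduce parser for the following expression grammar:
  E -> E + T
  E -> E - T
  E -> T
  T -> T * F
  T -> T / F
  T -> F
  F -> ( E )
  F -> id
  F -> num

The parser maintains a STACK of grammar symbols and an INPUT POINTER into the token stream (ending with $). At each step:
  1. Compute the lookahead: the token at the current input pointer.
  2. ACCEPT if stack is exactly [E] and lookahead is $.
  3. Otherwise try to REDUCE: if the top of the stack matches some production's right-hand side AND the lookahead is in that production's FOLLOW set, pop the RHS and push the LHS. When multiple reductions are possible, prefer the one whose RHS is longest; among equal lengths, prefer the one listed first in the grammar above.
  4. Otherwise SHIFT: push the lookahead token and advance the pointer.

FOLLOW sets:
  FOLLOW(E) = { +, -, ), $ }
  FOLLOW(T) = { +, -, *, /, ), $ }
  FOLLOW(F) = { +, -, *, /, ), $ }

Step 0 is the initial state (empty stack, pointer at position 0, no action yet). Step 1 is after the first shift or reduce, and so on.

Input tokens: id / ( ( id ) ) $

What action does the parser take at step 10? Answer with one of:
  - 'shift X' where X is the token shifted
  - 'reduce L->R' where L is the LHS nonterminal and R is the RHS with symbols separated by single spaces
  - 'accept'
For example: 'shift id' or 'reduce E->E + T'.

Answer: reduce E->T

Derivation:
Step 1: shift id. Stack=[id] ptr=1 lookahead=/ remaining=[/ ( ( id ) ) $]
Step 2: reduce F->id. Stack=[F] ptr=1 lookahead=/ remaining=[/ ( ( id ) ) $]
Step 3: reduce T->F. Stack=[T] ptr=1 lookahead=/ remaining=[/ ( ( id ) ) $]
Step 4: shift /. Stack=[T /] ptr=2 lookahead=( remaining=[( ( id ) ) $]
Step 5: shift (. Stack=[T / (] ptr=3 lookahead=( remaining=[( id ) ) $]
Step 6: shift (. Stack=[T / ( (] ptr=4 lookahead=id remaining=[id ) ) $]
Step 7: shift id. Stack=[T / ( ( id] ptr=5 lookahead=) remaining=[) ) $]
Step 8: reduce F->id. Stack=[T / ( ( F] ptr=5 lookahead=) remaining=[) ) $]
Step 9: reduce T->F. Stack=[T / ( ( T] ptr=5 lookahead=) remaining=[) ) $]
Step 10: reduce E->T. Stack=[T / ( ( E] ptr=5 lookahead=) remaining=[) ) $]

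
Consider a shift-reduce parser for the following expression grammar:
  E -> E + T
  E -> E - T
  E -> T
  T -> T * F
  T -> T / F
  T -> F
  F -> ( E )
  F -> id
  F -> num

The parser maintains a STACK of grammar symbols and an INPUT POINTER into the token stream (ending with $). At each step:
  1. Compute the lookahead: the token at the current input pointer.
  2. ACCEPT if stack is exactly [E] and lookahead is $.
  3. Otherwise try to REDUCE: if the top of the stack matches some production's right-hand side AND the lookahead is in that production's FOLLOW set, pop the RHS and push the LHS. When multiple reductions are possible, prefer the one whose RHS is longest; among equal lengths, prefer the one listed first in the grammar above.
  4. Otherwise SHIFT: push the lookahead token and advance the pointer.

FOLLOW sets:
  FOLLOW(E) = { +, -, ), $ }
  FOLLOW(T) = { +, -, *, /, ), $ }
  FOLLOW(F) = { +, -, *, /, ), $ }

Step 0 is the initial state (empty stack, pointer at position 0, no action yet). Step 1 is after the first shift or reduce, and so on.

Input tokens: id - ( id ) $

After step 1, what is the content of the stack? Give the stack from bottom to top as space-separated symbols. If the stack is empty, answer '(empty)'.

Step 1: shift id. Stack=[id] ptr=1 lookahead=- remaining=[- ( id ) $]

Answer: id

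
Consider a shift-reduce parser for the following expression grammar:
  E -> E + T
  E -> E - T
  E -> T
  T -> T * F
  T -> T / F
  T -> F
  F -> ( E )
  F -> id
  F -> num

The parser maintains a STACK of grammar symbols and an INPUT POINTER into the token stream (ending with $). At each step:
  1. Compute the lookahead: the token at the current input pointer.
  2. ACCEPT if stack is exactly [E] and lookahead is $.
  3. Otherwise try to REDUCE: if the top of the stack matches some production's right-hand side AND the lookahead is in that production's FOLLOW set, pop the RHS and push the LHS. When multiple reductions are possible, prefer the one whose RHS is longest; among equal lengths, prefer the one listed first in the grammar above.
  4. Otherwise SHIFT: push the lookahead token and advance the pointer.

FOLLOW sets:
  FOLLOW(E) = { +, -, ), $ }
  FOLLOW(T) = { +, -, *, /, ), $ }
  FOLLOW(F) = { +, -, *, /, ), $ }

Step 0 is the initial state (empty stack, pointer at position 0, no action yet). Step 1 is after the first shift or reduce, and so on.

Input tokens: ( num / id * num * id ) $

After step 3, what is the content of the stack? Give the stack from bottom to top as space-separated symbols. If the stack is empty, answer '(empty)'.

Answer: ( F

Derivation:
Step 1: shift (. Stack=[(] ptr=1 lookahead=num remaining=[num / id * num * id ) $]
Step 2: shift num. Stack=[( num] ptr=2 lookahead=/ remaining=[/ id * num * id ) $]
Step 3: reduce F->num. Stack=[( F] ptr=2 lookahead=/ remaining=[/ id * num * id ) $]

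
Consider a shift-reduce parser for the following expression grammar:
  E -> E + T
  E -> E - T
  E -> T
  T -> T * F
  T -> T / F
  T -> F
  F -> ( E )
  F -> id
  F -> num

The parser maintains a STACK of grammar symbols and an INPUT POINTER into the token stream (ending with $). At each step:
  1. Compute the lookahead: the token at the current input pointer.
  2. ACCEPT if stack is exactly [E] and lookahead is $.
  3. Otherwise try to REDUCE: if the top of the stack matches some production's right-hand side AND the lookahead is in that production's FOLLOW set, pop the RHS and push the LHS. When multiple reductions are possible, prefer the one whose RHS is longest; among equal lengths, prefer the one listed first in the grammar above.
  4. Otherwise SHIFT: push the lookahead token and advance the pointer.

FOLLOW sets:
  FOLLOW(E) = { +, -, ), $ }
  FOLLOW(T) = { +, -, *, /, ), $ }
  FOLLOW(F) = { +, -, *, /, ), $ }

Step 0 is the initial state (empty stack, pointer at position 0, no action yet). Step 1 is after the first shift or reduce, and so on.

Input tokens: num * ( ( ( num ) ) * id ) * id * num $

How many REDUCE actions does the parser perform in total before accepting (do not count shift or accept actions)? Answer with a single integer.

Answer: 20

Derivation:
Step 1: shift num. Stack=[num] ptr=1 lookahead=* remaining=[* ( ( ( num ) ) * id ) * id * num $]
Step 2: reduce F->num. Stack=[F] ptr=1 lookahead=* remaining=[* ( ( ( num ) ) * id ) * id * num $]
Step 3: reduce T->F. Stack=[T] ptr=1 lookahead=* remaining=[* ( ( ( num ) ) * id ) * id * num $]
Step 4: shift *. Stack=[T *] ptr=2 lookahead=( remaining=[( ( ( num ) ) * id ) * id * num $]
Step 5: shift (. Stack=[T * (] ptr=3 lookahead=( remaining=[( ( num ) ) * id ) * id * num $]
Step 6: shift (. Stack=[T * ( (] ptr=4 lookahead=( remaining=[( num ) ) * id ) * id * num $]
Step 7: shift (. Stack=[T * ( ( (] ptr=5 lookahead=num remaining=[num ) ) * id ) * id * num $]
Step 8: shift num. Stack=[T * ( ( ( num] ptr=6 lookahead=) remaining=[) ) * id ) * id * num $]
Step 9: reduce F->num. Stack=[T * ( ( ( F] ptr=6 lookahead=) remaining=[) ) * id ) * id * num $]
Step 10: reduce T->F. Stack=[T * ( ( ( T] ptr=6 lookahead=) remaining=[) ) * id ) * id * num $]
Step 11: reduce E->T. Stack=[T * ( ( ( E] ptr=6 lookahead=) remaining=[) ) * id ) * id * num $]
Step 12: shift ). Stack=[T * ( ( ( E )] ptr=7 lookahead=) remaining=[) * id ) * id * num $]
Step 13: reduce F->( E ). Stack=[T * ( ( F] ptr=7 lookahead=) remaining=[) * id ) * id * num $]
Step 14: reduce T->F. Stack=[T * ( ( T] ptr=7 lookahead=) remaining=[) * id ) * id * num $]
Step 15: reduce E->T. Stack=[T * ( ( E] ptr=7 lookahead=) remaining=[) * id ) * id * num $]
Step 16: shift ). Stack=[T * ( ( E )] ptr=8 lookahead=* remaining=[* id ) * id * num $]
Step 17: reduce F->( E ). Stack=[T * ( F] ptr=8 lookahead=* remaining=[* id ) * id * num $]
Step 18: reduce T->F. Stack=[T * ( T] ptr=8 lookahead=* remaining=[* id ) * id * num $]
Step 19: shift *. Stack=[T * ( T *] ptr=9 lookahead=id remaining=[id ) * id * num $]
Step 20: shift id. Stack=[T * ( T * id] ptr=10 lookahead=) remaining=[) * id * num $]
Step 21: reduce F->id. Stack=[T * ( T * F] ptr=10 lookahead=) remaining=[) * id * num $]
Step 22: reduce T->T * F. Stack=[T * ( T] ptr=10 lookahead=) remaining=[) * id * num $]
Step 23: reduce E->T. Stack=[T * ( E] ptr=10 lookahead=) remaining=[) * id * num $]
Step 24: shift ). Stack=[T * ( E )] ptr=11 lookahead=* remaining=[* id * num $]
Step 25: reduce F->( E ). Stack=[T * F] ptr=11 lookahead=* remaining=[* id * num $]
Step 26: reduce T->T * F. Stack=[T] ptr=11 lookahead=* remaining=[* id * num $]
Step 27: shift *. Stack=[T *] ptr=12 lookahead=id remaining=[id * num $]
Step 28: shift id. Stack=[T * id] ptr=13 lookahead=* remaining=[* num $]
Step 29: reduce F->id. Stack=[T * F] ptr=13 lookahead=* remaining=[* num $]
Step 30: reduce T->T * F. Stack=[T] ptr=13 lookahead=* remaining=[* num $]
Step 31: shift *. Stack=[T *] ptr=14 lookahead=num remaining=[num $]
Step 32: shift num. Stack=[T * num] ptr=15 lookahead=$ remaining=[$]
Step 33: reduce F->num. Stack=[T * F] ptr=15 lookahead=$ remaining=[$]
Step 34: reduce T->T * F. Stack=[T] ptr=15 lookahead=$ remaining=[$]
Step 35: reduce E->T. Stack=[E] ptr=15 lookahead=$ remaining=[$]
Step 36: accept. Stack=[E] ptr=15 lookahead=$ remaining=[$]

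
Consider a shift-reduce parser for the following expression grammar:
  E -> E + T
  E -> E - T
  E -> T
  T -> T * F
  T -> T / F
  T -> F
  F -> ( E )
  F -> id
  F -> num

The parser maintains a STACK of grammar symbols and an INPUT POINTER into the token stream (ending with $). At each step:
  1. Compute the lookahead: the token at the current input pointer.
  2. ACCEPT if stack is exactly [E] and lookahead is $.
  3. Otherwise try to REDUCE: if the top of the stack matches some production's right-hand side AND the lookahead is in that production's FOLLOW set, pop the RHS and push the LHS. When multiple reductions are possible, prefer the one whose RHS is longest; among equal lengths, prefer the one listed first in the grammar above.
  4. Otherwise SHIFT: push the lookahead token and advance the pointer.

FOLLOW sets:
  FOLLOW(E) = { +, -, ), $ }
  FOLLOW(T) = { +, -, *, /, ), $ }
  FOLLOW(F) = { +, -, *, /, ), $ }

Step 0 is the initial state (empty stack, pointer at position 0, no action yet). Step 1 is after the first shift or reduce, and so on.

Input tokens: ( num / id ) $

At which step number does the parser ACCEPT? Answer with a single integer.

Step 1: shift (. Stack=[(] ptr=1 lookahead=num remaining=[num / id ) $]
Step 2: shift num. Stack=[( num] ptr=2 lookahead=/ remaining=[/ id ) $]
Step 3: reduce F->num. Stack=[( F] ptr=2 lookahead=/ remaining=[/ id ) $]
Step 4: reduce T->F. Stack=[( T] ptr=2 lookahead=/ remaining=[/ id ) $]
Step 5: shift /. Stack=[( T /] ptr=3 lookahead=id remaining=[id ) $]
Step 6: shift id. Stack=[( T / id] ptr=4 lookahead=) remaining=[) $]
Step 7: reduce F->id. Stack=[( T / F] ptr=4 lookahead=) remaining=[) $]
Step 8: reduce T->T / F. Stack=[( T] ptr=4 lookahead=) remaining=[) $]
Step 9: reduce E->T. Stack=[( E] ptr=4 lookahead=) remaining=[) $]
Step 10: shift ). Stack=[( E )] ptr=5 lookahead=$ remaining=[$]
Step 11: reduce F->( E ). Stack=[F] ptr=5 lookahead=$ remaining=[$]
Step 12: reduce T->F. Stack=[T] ptr=5 lookahead=$ remaining=[$]
Step 13: reduce E->T. Stack=[E] ptr=5 lookahead=$ remaining=[$]
Step 14: accept. Stack=[E] ptr=5 lookahead=$ remaining=[$]

Answer: 14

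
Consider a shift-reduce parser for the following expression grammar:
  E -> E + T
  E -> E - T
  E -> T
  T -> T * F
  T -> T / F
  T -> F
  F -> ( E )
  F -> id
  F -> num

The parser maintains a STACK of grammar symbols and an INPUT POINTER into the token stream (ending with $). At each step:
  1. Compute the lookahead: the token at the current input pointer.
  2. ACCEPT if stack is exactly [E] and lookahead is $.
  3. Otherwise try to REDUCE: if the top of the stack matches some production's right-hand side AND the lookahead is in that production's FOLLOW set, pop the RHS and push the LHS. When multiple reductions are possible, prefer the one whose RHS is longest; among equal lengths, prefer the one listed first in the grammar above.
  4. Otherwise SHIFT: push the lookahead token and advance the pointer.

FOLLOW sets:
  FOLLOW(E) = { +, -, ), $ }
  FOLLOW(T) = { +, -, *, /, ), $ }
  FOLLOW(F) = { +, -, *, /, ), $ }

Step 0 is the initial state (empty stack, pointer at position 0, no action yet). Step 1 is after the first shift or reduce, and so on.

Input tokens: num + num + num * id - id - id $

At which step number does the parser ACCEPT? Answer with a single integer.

Answer: 29

Derivation:
Step 1: shift num. Stack=[num] ptr=1 lookahead=+ remaining=[+ num + num * id - id - id $]
Step 2: reduce F->num. Stack=[F] ptr=1 lookahead=+ remaining=[+ num + num * id - id - id $]
Step 3: reduce T->F. Stack=[T] ptr=1 lookahead=+ remaining=[+ num + num * id - id - id $]
Step 4: reduce E->T. Stack=[E] ptr=1 lookahead=+ remaining=[+ num + num * id - id - id $]
Step 5: shift +. Stack=[E +] ptr=2 lookahead=num remaining=[num + num * id - id - id $]
Step 6: shift num. Stack=[E + num] ptr=3 lookahead=+ remaining=[+ num * id - id - id $]
Step 7: reduce F->num. Stack=[E + F] ptr=3 lookahead=+ remaining=[+ num * id - id - id $]
Step 8: reduce T->F. Stack=[E + T] ptr=3 lookahead=+ remaining=[+ num * id - id - id $]
Step 9: reduce E->E + T. Stack=[E] ptr=3 lookahead=+ remaining=[+ num * id - id - id $]
Step 10: shift +. Stack=[E +] ptr=4 lookahead=num remaining=[num * id - id - id $]
Step 11: shift num. Stack=[E + num] ptr=5 lookahead=* remaining=[* id - id - id $]
Step 12: reduce F->num. Stack=[E + F] ptr=5 lookahead=* remaining=[* id - id - id $]
Step 13: reduce T->F. Stack=[E + T] ptr=5 lookahead=* remaining=[* id - id - id $]
Step 14: shift *. Stack=[E + T *] ptr=6 lookahead=id remaining=[id - id - id $]
Step 15: shift id. Stack=[E + T * id] ptr=7 lookahead=- remaining=[- id - id $]
Step 16: reduce F->id. Stack=[E + T * F] ptr=7 lookahead=- remaining=[- id - id $]
Step 17: reduce T->T * F. Stack=[E + T] ptr=7 lookahead=- remaining=[- id - id $]
Step 18: reduce E->E + T. Stack=[E] ptr=7 lookahead=- remaining=[- id - id $]
Step 19: shift -. Stack=[E -] ptr=8 lookahead=id remaining=[id - id $]
Step 20: shift id. Stack=[E - id] ptr=9 lookahead=- remaining=[- id $]
Step 21: reduce F->id. Stack=[E - F] ptr=9 lookahead=- remaining=[- id $]
Step 22: reduce T->F. Stack=[E - T] ptr=9 lookahead=- remaining=[- id $]
Step 23: reduce E->E - T. Stack=[E] ptr=9 lookahead=- remaining=[- id $]
Step 24: shift -. Stack=[E -] ptr=10 lookahead=id remaining=[id $]
Step 25: shift id. Stack=[E - id] ptr=11 lookahead=$ remaining=[$]
Step 26: reduce F->id. Stack=[E - F] ptr=11 lookahead=$ remaining=[$]
Step 27: reduce T->F. Stack=[E - T] ptr=11 lookahead=$ remaining=[$]
Step 28: reduce E->E - T. Stack=[E] ptr=11 lookahead=$ remaining=[$]
Step 29: accept. Stack=[E] ptr=11 lookahead=$ remaining=[$]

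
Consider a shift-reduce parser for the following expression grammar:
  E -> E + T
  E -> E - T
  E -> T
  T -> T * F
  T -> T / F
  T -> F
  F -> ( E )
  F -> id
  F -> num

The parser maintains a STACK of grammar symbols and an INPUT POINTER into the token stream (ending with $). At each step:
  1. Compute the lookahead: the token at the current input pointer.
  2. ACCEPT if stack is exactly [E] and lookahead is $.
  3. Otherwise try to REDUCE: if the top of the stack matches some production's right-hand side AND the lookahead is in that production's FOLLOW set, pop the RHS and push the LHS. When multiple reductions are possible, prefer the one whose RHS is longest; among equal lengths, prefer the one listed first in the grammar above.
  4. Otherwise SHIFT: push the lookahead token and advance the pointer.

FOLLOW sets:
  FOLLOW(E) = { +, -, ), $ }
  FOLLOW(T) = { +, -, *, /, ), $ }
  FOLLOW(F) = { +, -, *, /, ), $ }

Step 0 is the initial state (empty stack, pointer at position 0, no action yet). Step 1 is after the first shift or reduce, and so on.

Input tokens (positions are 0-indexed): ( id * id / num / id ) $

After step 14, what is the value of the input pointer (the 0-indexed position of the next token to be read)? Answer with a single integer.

Answer: 8

Derivation:
Step 1: shift (. Stack=[(] ptr=1 lookahead=id remaining=[id * id / num / id ) $]
Step 2: shift id. Stack=[( id] ptr=2 lookahead=* remaining=[* id / num / id ) $]
Step 3: reduce F->id. Stack=[( F] ptr=2 lookahead=* remaining=[* id / num / id ) $]
Step 4: reduce T->F. Stack=[( T] ptr=2 lookahead=* remaining=[* id / num / id ) $]
Step 5: shift *. Stack=[( T *] ptr=3 lookahead=id remaining=[id / num / id ) $]
Step 6: shift id. Stack=[( T * id] ptr=4 lookahead=/ remaining=[/ num / id ) $]
Step 7: reduce F->id. Stack=[( T * F] ptr=4 lookahead=/ remaining=[/ num / id ) $]
Step 8: reduce T->T * F. Stack=[( T] ptr=4 lookahead=/ remaining=[/ num / id ) $]
Step 9: shift /. Stack=[( T /] ptr=5 lookahead=num remaining=[num / id ) $]
Step 10: shift num. Stack=[( T / num] ptr=6 lookahead=/ remaining=[/ id ) $]
Step 11: reduce F->num. Stack=[( T / F] ptr=6 lookahead=/ remaining=[/ id ) $]
Step 12: reduce T->T / F. Stack=[( T] ptr=6 lookahead=/ remaining=[/ id ) $]
Step 13: shift /. Stack=[( T /] ptr=7 lookahead=id remaining=[id ) $]
Step 14: shift id. Stack=[( T / id] ptr=8 lookahead=) remaining=[) $]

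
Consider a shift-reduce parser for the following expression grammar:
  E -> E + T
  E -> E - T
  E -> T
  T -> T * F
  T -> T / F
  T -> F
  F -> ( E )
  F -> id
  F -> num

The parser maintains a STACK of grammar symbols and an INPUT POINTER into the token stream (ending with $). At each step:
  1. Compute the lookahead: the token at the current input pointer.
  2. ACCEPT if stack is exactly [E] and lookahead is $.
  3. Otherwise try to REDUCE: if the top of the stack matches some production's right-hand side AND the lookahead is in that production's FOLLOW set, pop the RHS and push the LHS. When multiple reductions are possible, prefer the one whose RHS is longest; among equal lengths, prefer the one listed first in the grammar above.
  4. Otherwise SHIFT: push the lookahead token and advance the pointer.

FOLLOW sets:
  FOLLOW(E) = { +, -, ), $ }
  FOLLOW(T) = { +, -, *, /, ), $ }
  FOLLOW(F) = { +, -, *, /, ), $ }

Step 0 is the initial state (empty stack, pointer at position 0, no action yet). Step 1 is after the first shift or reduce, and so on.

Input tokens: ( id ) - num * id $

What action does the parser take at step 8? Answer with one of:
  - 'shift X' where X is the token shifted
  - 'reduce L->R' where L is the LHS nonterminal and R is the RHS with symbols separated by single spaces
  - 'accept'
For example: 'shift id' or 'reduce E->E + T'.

Step 1: shift (. Stack=[(] ptr=1 lookahead=id remaining=[id ) - num * id $]
Step 2: shift id. Stack=[( id] ptr=2 lookahead=) remaining=[) - num * id $]
Step 3: reduce F->id. Stack=[( F] ptr=2 lookahead=) remaining=[) - num * id $]
Step 4: reduce T->F. Stack=[( T] ptr=2 lookahead=) remaining=[) - num * id $]
Step 5: reduce E->T. Stack=[( E] ptr=2 lookahead=) remaining=[) - num * id $]
Step 6: shift ). Stack=[( E )] ptr=3 lookahead=- remaining=[- num * id $]
Step 7: reduce F->( E ). Stack=[F] ptr=3 lookahead=- remaining=[- num * id $]
Step 8: reduce T->F. Stack=[T] ptr=3 lookahead=- remaining=[- num * id $]

Answer: reduce T->F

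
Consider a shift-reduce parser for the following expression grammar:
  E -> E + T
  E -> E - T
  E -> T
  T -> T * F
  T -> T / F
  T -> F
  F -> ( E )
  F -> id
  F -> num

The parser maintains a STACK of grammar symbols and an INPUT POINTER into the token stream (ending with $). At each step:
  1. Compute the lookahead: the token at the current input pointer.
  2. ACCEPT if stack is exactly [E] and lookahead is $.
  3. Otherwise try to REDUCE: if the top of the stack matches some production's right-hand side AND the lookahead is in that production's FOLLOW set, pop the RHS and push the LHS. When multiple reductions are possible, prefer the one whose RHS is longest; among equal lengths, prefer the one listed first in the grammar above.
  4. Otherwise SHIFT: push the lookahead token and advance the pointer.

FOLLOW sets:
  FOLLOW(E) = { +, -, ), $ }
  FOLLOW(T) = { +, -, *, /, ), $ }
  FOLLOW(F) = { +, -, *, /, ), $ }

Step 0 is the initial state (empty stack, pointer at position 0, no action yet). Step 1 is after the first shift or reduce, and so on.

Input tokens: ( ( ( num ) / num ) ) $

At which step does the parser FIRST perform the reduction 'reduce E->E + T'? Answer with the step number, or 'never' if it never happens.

Answer: never

Derivation:
Step 1: shift (. Stack=[(] ptr=1 lookahead=( remaining=[( ( num ) / num ) ) $]
Step 2: shift (. Stack=[( (] ptr=2 lookahead=( remaining=[( num ) / num ) ) $]
Step 3: shift (. Stack=[( ( (] ptr=3 lookahead=num remaining=[num ) / num ) ) $]
Step 4: shift num. Stack=[( ( ( num] ptr=4 lookahead=) remaining=[) / num ) ) $]
Step 5: reduce F->num. Stack=[( ( ( F] ptr=4 lookahead=) remaining=[) / num ) ) $]
Step 6: reduce T->F. Stack=[( ( ( T] ptr=4 lookahead=) remaining=[) / num ) ) $]
Step 7: reduce E->T. Stack=[( ( ( E] ptr=4 lookahead=) remaining=[) / num ) ) $]
Step 8: shift ). Stack=[( ( ( E )] ptr=5 lookahead=/ remaining=[/ num ) ) $]
Step 9: reduce F->( E ). Stack=[( ( F] ptr=5 lookahead=/ remaining=[/ num ) ) $]
Step 10: reduce T->F. Stack=[( ( T] ptr=5 lookahead=/ remaining=[/ num ) ) $]
Step 11: shift /. Stack=[( ( T /] ptr=6 lookahead=num remaining=[num ) ) $]
Step 12: shift num. Stack=[( ( T / num] ptr=7 lookahead=) remaining=[) ) $]
Step 13: reduce F->num. Stack=[( ( T / F] ptr=7 lookahead=) remaining=[) ) $]
Step 14: reduce T->T / F. Stack=[( ( T] ptr=7 lookahead=) remaining=[) ) $]
Step 15: reduce E->T. Stack=[( ( E] ptr=7 lookahead=) remaining=[) ) $]
Step 16: shift ). Stack=[( ( E )] ptr=8 lookahead=) remaining=[) $]
Step 17: reduce F->( E ). Stack=[( F] ptr=8 lookahead=) remaining=[) $]
Step 18: reduce T->F. Stack=[( T] ptr=8 lookahead=) remaining=[) $]
Step 19: reduce E->T. Stack=[( E] ptr=8 lookahead=) remaining=[) $]
Step 20: shift ). Stack=[( E )] ptr=9 lookahead=$ remaining=[$]
Step 21: reduce F->( E ). Stack=[F] ptr=9 lookahead=$ remaining=[$]
Step 22: reduce T->F. Stack=[T] ptr=9 lookahead=$ remaining=[$]
Step 23: reduce E->T. Stack=[E] ptr=9 lookahead=$ remaining=[$]
Step 24: accept. Stack=[E] ptr=9 lookahead=$ remaining=[$]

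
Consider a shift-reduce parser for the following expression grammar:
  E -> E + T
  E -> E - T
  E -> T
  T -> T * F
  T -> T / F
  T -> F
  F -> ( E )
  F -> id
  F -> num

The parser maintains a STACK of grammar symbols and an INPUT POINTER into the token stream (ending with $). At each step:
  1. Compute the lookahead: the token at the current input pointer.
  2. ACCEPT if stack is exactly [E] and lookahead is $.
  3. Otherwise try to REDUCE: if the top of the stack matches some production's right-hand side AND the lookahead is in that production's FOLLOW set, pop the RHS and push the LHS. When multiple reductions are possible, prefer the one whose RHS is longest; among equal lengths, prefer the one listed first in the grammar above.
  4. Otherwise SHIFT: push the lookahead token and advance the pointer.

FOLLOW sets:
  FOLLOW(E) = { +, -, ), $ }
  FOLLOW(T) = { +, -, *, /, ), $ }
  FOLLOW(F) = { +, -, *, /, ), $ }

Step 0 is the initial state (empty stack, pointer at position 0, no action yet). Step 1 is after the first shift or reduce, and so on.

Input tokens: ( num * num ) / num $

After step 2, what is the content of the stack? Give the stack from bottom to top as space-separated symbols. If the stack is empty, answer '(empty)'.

Step 1: shift (. Stack=[(] ptr=1 lookahead=num remaining=[num * num ) / num $]
Step 2: shift num. Stack=[( num] ptr=2 lookahead=* remaining=[* num ) / num $]

Answer: ( num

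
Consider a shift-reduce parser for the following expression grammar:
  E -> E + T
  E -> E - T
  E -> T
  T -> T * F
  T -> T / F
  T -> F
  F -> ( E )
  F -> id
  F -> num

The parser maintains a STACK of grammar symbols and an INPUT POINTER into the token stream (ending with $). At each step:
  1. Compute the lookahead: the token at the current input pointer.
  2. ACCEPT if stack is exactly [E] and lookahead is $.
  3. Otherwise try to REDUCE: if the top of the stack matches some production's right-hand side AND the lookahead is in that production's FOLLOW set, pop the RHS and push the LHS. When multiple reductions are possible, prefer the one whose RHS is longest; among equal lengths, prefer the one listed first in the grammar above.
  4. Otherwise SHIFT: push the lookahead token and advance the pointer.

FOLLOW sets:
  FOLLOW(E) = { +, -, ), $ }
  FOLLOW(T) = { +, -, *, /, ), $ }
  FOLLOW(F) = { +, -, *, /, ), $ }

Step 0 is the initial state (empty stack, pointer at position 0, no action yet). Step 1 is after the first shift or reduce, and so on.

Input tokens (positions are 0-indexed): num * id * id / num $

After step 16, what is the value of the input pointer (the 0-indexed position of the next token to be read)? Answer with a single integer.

Answer: 7

Derivation:
Step 1: shift num. Stack=[num] ptr=1 lookahead=* remaining=[* id * id / num $]
Step 2: reduce F->num. Stack=[F] ptr=1 lookahead=* remaining=[* id * id / num $]
Step 3: reduce T->F. Stack=[T] ptr=1 lookahead=* remaining=[* id * id / num $]
Step 4: shift *. Stack=[T *] ptr=2 lookahead=id remaining=[id * id / num $]
Step 5: shift id. Stack=[T * id] ptr=3 lookahead=* remaining=[* id / num $]
Step 6: reduce F->id. Stack=[T * F] ptr=3 lookahead=* remaining=[* id / num $]
Step 7: reduce T->T * F. Stack=[T] ptr=3 lookahead=* remaining=[* id / num $]
Step 8: shift *. Stack=[T *] ptr=4 lookahead=id remaining=[id / num $]
Step 9: shift id. Stack=[T * id] ptr=5 lookahead=/ remaining=[/ num $]
Step 10: reduce F->id. Stack=[T * F] ptr=5 lookahead=/ remaining=[/ num $]
Step 11: reduce T->T * F. Stack=[T] ptr=5 lookahead=/ remaining=[/ num $]
Step 12: shift /. Stack=[T /] ptr=6 lookahead=num remaining=[num $]
Step 13: shift num. Stack=[T / num] ptr=7 lookahead=$ remaining=[$]
Step 14: reduce F->num. Stack=[T / F] ptr=7 lookahead=$ remaining=[$]
Step 15: reduce T->T / F. Stack=[T] ptr=7 lookahead=$ remaining=[$]
Step 16: reduce E->T. Stack=[E] ptr=7 lookahead=$ remaining=[$]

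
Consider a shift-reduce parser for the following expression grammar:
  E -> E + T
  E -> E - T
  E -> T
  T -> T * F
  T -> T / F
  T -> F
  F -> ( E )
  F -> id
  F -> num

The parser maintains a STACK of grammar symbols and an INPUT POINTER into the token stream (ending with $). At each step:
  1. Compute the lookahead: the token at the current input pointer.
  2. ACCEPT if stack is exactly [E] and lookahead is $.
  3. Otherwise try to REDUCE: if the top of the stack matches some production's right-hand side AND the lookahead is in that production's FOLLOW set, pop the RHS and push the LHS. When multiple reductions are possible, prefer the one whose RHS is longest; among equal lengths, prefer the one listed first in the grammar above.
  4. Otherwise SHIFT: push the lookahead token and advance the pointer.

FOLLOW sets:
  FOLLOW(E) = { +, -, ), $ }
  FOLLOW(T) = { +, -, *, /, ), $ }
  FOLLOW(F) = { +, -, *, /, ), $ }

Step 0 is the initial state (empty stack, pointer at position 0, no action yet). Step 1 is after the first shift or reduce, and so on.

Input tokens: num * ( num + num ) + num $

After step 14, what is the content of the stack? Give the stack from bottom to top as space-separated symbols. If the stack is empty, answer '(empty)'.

Answer: T * ( E

Derivation:
Step 1: shift num. Stack=[num] ptr=1 lookahead=* remaining=[* ( num + num ) + num $]
Step 2: reduce F->num. Stack=[F] ptr=1 lookahead=* remaining=[* ( num + num ) + num $]
Step 3: reduce T->F. Stack=[T] ptr=1 lookahead=* remaining=[* ( num + num ) + num $]
Step 4: shift *. Stack=[T *] ptr=2 lookahead=( remaining=[( num + num ) + num $]
Step 5: shift (. Stack=[T * (] ptr=3 lookahead=num remaining=[num + num ) + num $]
Step 6: shift num. Stack=[T * ( num] ptr=4 lookahead=+ remaining=[+ num ) + num $]
Step 7: reduce F->num. Stack=[T * ( F] ptr=4 lookahead=+ remaining=[+ num ) + num $]
Step 8: reduce T->F. Stack=[T * ( T] ptr=4 lookahead=+ remaining=[+ num ) + num $]
Step 9: reduce E->T. Stack=[T * ( E] ptr=4 lookahead=+ remaining=[+ num ) + num $]
Step 10: shift +. Stack=[T * ( E +] ptr=5 lookahead=num remaining=[num ) + num $]
Step 11: shift num. Stack=[T * ( E + num] ptr=6 lookahead=) remaining=[) + num $]
Step 12: reduce F->num. Stack=[T * ( E + F] ptr=6 lookahead=) remaining=[) + num $]
Step 13: reduce T->F. Stack=[T * ( E + T] ptr=6 lookahead=) remaining=[) + num $]
Step 14: reduce E->E + T. Stack=[T * ( E] ptr=6 lookahead=) remaining=[) + num $]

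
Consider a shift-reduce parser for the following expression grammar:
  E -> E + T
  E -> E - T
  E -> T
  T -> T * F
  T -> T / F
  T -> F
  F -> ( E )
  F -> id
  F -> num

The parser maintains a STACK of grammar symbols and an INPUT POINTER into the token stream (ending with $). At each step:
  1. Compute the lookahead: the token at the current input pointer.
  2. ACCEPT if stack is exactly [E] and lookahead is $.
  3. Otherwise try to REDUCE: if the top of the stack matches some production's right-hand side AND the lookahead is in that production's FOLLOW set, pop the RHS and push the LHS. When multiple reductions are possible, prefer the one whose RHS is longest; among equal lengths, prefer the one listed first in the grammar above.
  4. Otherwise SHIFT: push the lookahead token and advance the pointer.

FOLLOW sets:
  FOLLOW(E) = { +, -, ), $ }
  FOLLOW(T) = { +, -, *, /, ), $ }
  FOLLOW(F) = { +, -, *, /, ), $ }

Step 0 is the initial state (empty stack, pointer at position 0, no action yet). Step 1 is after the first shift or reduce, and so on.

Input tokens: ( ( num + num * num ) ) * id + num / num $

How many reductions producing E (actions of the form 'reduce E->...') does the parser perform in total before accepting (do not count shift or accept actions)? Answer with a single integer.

Answer: 5

Derivation:
Step 1: shift (. Stack=[(] ptr=1 lookahead=( remaining=[( num + num * num ) ) * id + num / num $]
Step 2: shift (. Stack=[( (] ptr=2 lookahead=num remaining=[num + num * num ) ) * id + num / num $]
Step 3: shift num. Stack=[( ( num] ptr=3 lookahead=+ remaining=[+ num * num ) ) * id + num / num $]
Step 4: reduce F->num. Stack=[( ( F] ptr=3 lookahead=+ remaining=[+ num * num ) ) * id + num / num $]
Step 5: reduce T->F. Stack=[( ( T] ptr=3 lookahead=+ remaining=[+ num * num ) ) * id + num / num $]
Step 6: reduce E->T. Stack=[( ( E] ptr=3 lookahead=+ remaining=[+ num * num ) ) * id + num / num $]
Step 7: shift +. Stack=[( ( E +] ptr=4 lookahead=num remaining=[num * num ) ) * id + num / num $]
Step 8: shift num. Stack=[( ( E + num] ptr=5 lookahead=* remaining=[* num ) ) * id + num / num $]
Step 9: reduce F->num. Stack=[( ( E + F] ptr=5 lookahead=* remaining=[* num ) ) * id + num / num $]
Step 10: reduce T->F. Stack=[( ( E + T] ptr=5 lookahead=* remaining=[* num ) ) * id + num / num $]
Step 11: shift *. Stack=[( ( E + T *] ptr=6 lookahead=num remaining=[num ) ) * id + num / num $]
Step 12: shift num. Stack=[( ( E + T * num] ptr=7 lookahead=) remaining=[) ) * id + num / num $]
Step 13: reduce F->num. Stack=[( ( E + T * F] ptr=7 lookahead=) remaining=[) ) * id + num / num $]
Step 14: reduce T->T * F. Stack=[( ( E + T] ptr=7 lookahead=) remaining=[) ) * id + num / num $]
Step 15: reduce E->E + T. Stack=[( ( E] ptr=7 lookahead=) remaining=[) ) * id + num / num $]
Step 16: shift ). Stack=[( ( E )] ptr=8 lookahead=) remaining=[) * id + num / num $]
Step 17: reduce F->( E ). Stack=[( F] ptr=8 lookahead=) remaining=[) * id + num / num $]
Step 18: reduce T->F. Stack=[( T] ptr=8 lookahead=) remaining=[) * id + num / num $]
Step 19: reduce E->T. Stack=[( E] ptr=8 lookahead=) remaining=[) * id + num / num $]
Step 20: shift ). Stack=[( E )] ptr=9 lookahead=* remaining=[* id + num / num $]
Step 21: reduce F->( E ). Stack=[F] ptr=9 lookahead=* remaining=[* id + num / num $]
Step 22: reduce T->F. Stack=[T] ptr=9 lookahead=* remaining=[* id + num / num $]
Step 23: shift *. Stack=[T *] ptr=10 lookahead=id remaining=[id + num / num $]
Step 24: shift id. Stack=[T * id] ptr=11 lookahead=+ remaining=[+ num / num $]
Step 25: reduce F->id. Stack=[T * F] ptr=11 lookahead=+ remaining=[+ num / num $]
Step 26: reduce T->T * F. Stack=[T] ptr=11 lookahead=+ remaining=[+ num / num $]
Step 27: reduce E->T. Stack=[E] ptr=11 lookahead=+ remaining=[+ num / num $]
Step 28: shift +. Stack=[E +] ptr=12 lookahead=num remaining=[num / num $]
Step 29: shift num. Stack=[E + num] ptr=13 lookahead=/ remaining=[/ num $]
Step 30: reduce F->num. Stack=[E + F] ptr=13 lookahead=/ remaining=[/ num $]
Step 31: reduce T->F. Stack=[E + T] ptr=13 lookahead=/ remaining=[/ num $]
Step 32: shift /. Stack=[E + T /] ptr=14 lookahead=num remaining=[num $]
Step 33: shift num. Stack=[E + T / num] ptr=15 lookahead=$ remaining=[$]
Step 34: reduce F->num. Stack=[E + T / F] ptr=15 lookahead=$ remaining=[$]
Step 35: reduce T->T / F. Stack=[E + T] ptr=15 lookahead=$ remaining=[$]
Step 36: reduce E->E + T. Stack=[E] ptr=15 lookahead=$ remaining=[$]
Step 37: accept. Stack=[E] ptr=15 lookahead=$ remaining=[$]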